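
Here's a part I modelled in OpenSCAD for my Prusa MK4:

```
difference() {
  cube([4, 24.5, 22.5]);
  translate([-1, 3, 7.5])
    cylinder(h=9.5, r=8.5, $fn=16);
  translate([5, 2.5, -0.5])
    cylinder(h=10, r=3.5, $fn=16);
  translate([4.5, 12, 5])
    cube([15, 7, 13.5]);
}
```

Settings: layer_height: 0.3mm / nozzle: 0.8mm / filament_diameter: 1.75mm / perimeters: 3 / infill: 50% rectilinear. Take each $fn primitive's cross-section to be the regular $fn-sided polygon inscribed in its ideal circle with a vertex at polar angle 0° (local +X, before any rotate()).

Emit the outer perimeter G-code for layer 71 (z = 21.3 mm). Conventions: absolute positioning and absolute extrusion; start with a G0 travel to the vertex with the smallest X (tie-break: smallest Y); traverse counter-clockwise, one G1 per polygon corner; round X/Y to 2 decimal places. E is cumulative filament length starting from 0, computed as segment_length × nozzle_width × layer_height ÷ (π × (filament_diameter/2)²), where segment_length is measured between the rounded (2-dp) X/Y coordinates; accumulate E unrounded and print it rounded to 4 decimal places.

At z = 21.3 mm: the 4×24.5 cube contributes its full rectangle; the cylinder at (-1, 3) does not reach this height (z outside [7.5, 17]); the cylinder at (5, 2.5) is absent (z outside [-0.5, 9.5]); the cube at (4.5, 12) is not intersected at this z (z outside [5, 18.5]); Taking the first minus the rest: none of the subtracted shapes is present at this height, so the 4×24.5 cube is unchanged — 1 connected region. The outline is a single polygon with 4 vertices. Extrusion per mm of travel: 0.8 × 0.3 / (π × 0.875²) = 0.099780. Accumulating E over each segment gives final E = 5.6875.

G0 X0.00 Y0.00 Z21.30
G1 X4.00 Y0.00 E0.3991
G1 X4.00 Y24.50 E2.8437
G1 X0.00 Y24.50 E3.2429
G1 X0.00 Y0.00 E5.6875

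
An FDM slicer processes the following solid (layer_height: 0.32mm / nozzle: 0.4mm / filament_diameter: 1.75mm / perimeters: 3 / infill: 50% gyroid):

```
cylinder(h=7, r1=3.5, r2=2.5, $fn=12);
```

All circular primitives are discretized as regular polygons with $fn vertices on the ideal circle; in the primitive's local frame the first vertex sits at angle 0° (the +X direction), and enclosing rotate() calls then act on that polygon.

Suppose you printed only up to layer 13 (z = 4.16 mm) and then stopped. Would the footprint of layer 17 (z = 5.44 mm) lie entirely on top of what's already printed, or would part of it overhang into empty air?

Compare the two slices. At z = 4.16: the cone (r1=3.5→r2=2.5) has section circumradius 2.906 here — a regular 12-gon (area = (12/2)·2.906²·sin(360°/12) = 25.33 mm²). At z = 5.44: the cone (r1=3.5→r2=2.5) has section circumradius 2.723 here — a regular 12-gon (area = (12/2)·2.723²·sin(360°/12) = 22.24 mm²). Checking containment: the cross-section at z = 5.44 is a subset of the cross-section at z = 4.16.

entirely on top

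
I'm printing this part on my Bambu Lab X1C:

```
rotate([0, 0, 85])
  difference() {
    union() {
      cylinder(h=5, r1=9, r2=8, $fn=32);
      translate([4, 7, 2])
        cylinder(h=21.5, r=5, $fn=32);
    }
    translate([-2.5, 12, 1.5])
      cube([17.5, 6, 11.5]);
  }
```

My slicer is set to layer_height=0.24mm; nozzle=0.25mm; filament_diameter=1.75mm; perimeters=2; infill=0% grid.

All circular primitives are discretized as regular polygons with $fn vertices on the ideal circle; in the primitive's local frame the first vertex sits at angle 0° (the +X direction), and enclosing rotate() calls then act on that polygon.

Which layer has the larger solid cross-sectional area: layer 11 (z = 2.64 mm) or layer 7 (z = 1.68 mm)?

layer 11 (z = 2.64 mm)

Layer 11 (z = 2.64): the cone (r1=9→r2=8) has section circumradius 8.472 here — a regular 32-gon (area = (32/2)·8.472²·sin(360°/32) = 224.04 mm²); the r=5 cylinder at (4, 7) contributes a regular 32-gon of circumradius 5 (area = (32/2)·5.000²·sin(360°/32) = 78.04 mm²); Taking the union: the regions partially overlap — summed areas 302.08 mm² minus the doubly-counted overlap 37.76 mm² gives 264.31 mm² — area = 264.31 mm²; the cube at (-2.5, 12) (footprint 17.5×6) is included at this height (area 105.00 mm²); Taking the first minus the rest: starting from that combined region (264.31 mm²), the 17.5×6 cube at (-2.5, 12) misses the remaining region (no effect) — area = 264.31 mm²; (whole slice rotated 85° about Z — lengths, areas and connectivity unchanged). So its area = 264.31 mm². Layer 7 (z = 1.68): the cone contributes a regular 32-gon of circumradius 8.664 (interpolated between r1=9 and r2=8 at t=0.336) (area = (32/2)·8.664²·sin(360°/32) = 234.31 mm²); the cylinder at (4, 7) does not reach this height (z outside [2, 23.5]); Taking the union: only the cone is present, so the union is just that shape — area = 234.31 mm²; the cube at (-2.5, 12) (footprint 17.5×6) is included at this height (area 105.00 mm²); After the difference (first − rest): starting from that combined region (234.31 mm²), the 17.5×6 cube at (-2.5, 12) misses the remaining region (no effect) — area = 234.31 mm²; (rotated 85° about Z; rotation is an isometry so areas/perimeters/island counts are preserved). So its area = 234.31 mm². Layer 11 is larger (264.31 vs 234.31 mm²).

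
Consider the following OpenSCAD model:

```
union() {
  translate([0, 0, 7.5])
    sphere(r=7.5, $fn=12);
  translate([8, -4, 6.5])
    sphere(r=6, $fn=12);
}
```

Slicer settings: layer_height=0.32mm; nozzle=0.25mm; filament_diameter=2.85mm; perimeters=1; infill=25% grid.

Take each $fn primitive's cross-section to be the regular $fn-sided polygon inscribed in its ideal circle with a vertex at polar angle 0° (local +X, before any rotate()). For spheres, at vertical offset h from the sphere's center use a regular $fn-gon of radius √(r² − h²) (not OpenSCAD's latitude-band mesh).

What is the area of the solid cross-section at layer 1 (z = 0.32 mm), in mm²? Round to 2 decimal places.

At z = 0.32 mm: the r=7.5 sphere contributes a regular 12-gon of circumradius √(7.5²−7.18²) = 2.167 (area = (12/2)·2.167²·sin(360°/12) = 14.09 mm²); the sphere at (8, -4) is not intersected at this z (|z−center|=6.180 > r=6); Combining (union): only the r=7.5 sphere is present, so the union is just that shape — area = 14.09 mm². Overall, the cross-section is a single solid region. Net area = 14.09 mm².

14.09 mm²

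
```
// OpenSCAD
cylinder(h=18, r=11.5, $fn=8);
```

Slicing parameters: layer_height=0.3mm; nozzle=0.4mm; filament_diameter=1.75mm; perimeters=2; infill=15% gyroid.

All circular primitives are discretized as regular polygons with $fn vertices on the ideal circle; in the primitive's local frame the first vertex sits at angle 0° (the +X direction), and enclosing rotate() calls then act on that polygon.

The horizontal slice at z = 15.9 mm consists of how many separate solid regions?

1

At z = 15.9 mm: the r=11.5 cylinder gives a regular 8-gon of circumradius 11.5 (constant along its height). The result has 1 disconnected region.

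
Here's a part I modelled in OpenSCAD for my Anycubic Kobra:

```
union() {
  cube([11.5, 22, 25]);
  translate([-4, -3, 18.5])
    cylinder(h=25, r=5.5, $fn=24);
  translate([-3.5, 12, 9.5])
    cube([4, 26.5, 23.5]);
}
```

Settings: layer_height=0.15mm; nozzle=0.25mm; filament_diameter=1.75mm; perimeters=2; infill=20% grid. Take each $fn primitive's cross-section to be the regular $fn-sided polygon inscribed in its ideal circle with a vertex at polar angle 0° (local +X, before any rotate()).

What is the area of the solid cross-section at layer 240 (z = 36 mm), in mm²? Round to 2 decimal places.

At z = 36 mm: the cube is not intersected at this z (z outside [0, 25]); the cylinder at (-4, -3): section is a regular 24-gon, circumradius r=5.5 (area = (24/2)·5.500²·sin(360°/24) = 93.95 mm²); the cube at (-3.5, 12) does not reach this height (z outside [9.5, 33]); Combining (union): only the r=5.5 cylinder at (-4, -3) is present, so the union is just that shape — area = 93.95 mm². Overall, the cross-section is a single solid region. Net area = 93.95 mm².

93.95 mm²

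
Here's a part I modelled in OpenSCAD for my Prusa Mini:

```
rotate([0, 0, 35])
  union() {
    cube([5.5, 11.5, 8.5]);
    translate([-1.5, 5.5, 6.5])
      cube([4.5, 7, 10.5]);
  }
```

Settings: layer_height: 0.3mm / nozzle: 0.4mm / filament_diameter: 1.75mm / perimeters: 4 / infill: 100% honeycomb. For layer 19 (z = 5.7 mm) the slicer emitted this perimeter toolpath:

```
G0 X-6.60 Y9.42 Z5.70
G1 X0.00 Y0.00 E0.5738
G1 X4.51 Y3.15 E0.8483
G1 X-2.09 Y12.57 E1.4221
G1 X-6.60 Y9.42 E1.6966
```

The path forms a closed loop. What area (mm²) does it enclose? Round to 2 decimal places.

Apply the shoelace formula to the sequence of (X, Y) vertices; enclosed area = 63.27 mm².

63.27 mm²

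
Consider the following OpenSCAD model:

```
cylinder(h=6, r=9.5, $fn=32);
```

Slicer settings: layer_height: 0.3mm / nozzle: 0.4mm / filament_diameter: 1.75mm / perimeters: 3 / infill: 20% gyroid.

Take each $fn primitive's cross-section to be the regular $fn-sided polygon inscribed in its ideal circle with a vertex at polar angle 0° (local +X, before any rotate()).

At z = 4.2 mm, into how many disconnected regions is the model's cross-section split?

At z = 4.2 mm: the r=9.5 cylinder contributes a regular 32-gon of circumradius 9.5. The result has 1 disconnected region.

1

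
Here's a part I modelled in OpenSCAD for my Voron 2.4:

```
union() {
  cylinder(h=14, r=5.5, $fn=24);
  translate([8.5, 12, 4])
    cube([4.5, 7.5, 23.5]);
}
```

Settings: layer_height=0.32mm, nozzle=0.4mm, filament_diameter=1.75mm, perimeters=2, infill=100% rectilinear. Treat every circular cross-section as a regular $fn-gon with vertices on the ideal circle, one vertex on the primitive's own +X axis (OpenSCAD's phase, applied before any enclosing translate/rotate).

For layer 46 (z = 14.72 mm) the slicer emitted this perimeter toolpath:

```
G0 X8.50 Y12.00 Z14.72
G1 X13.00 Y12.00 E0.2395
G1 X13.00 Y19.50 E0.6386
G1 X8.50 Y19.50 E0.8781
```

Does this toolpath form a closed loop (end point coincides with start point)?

no

Start point (G0): (8.50, 12.00). End point (last G1): the path does not return to the start — open.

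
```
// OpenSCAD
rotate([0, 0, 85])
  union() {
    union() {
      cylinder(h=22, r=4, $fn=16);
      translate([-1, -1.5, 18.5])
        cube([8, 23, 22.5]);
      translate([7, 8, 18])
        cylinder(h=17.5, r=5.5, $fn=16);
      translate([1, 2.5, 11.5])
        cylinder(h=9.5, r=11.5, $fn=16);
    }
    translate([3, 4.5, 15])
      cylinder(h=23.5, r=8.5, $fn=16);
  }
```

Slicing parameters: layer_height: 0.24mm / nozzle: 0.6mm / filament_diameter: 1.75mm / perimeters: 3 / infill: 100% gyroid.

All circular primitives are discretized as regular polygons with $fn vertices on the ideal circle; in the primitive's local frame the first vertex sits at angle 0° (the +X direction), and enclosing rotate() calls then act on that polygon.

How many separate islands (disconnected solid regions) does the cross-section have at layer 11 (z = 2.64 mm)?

1

At z = 2.64 mm: the r=4 cylinder gives a regular 16-gon of circumradius 4 (constant along its height); the cube at (-1, -1.5) is not intersected at this z (z outside [18.5, 41]); the cylinder at (7, 8) is absent (z outside [18, 35.5]); the cylinder at (1, 2.5) is not intersected at this z (z outside [11.5, 21]); Combining (union): only the r=4 cylinder is present, so the union is just that shape — 1 connected region; the cylinder at (3, 4.5) does not reach this height (z outside [15, 38.5]); Combining (union): only that combined region is present, so the union is just that shape — 1 connected region; (rotated 85° about Z; rotation is an isometry so areas/perimeters/island counts are preserved). Overall, the cross-section is a single solid region. Island count = 1.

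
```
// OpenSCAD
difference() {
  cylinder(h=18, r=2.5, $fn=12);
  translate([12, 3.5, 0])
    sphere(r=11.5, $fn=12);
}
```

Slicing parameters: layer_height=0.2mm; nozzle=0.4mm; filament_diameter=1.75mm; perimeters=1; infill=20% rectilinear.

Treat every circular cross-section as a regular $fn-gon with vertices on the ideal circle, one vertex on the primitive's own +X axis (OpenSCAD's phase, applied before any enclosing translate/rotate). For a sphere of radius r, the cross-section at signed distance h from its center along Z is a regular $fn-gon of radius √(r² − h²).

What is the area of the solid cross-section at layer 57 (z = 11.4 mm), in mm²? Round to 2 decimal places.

18.75 mm²

At z = 11.4 mm: the r=2.5 cylinder contributes a regular 12-gon of circumradius 2.5 (area = (12/2)·2.500²·sin(360°/12) = 18.75 mm²); the r=11.5 sphere at (12, 3.5) contributes a regular 12-gon of circumradius √(11.5²−11.4²) = 1.513 (area = (12/2)·1.513²·sin(360°/12) = 6.87 mm²); Taking the first minus the rest: starting from the r=2.5 cylinder (18.75 mm²), the r=11.5 sphere at (12, 3.5) misses the remaining region (no effect) — area = 18.75 mm². Overall, the cross-section is a single solid region. Net area = 18.75 mm².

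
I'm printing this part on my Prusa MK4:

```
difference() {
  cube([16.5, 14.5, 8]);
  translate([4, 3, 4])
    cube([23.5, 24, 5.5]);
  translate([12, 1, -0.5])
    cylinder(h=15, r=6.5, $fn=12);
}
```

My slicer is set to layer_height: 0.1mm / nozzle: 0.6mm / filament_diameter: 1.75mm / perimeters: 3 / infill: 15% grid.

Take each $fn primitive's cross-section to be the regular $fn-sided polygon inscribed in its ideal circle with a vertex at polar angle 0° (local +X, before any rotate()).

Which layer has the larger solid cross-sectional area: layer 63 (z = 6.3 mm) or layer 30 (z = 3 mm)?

Layer 63 (z = 6.3): the cube (footprint 16.5×14.5) is included at this height (area 239.25 mm²); the cube at (4, 3) is present — its section is the full 23.5×24 rectangle (area 564.00 mm²); the r=6.5 cylinder at (12, 1) contributes a regular 12-gon of circumradius 6.5 (area = (12/2)·6.500²·sin(360°/12) = 126.75 mm²); Taking the first minus the rest: starting from the 16.5×14.5 cube (239.25 mm²), the 23.5×24 cube at (4, 3) partially overlaps it — only the 143.75 mm² overlap (of its 564.00 mm²) is removed, clipping the outline; the r=6.5 cylinder at (12, 1) partially overlaps it — only the 32.33 mm² overlap (of its 126.75 mm²) is removed, clipping the outline — area = 63.17 mm². So its area = 63.17 mm². Layer 30 (z = 3): the cube (footprint 16.5×14.5) is included at this height (area 239.25 mm²); the cube at (4, 3) does not reach this height (z outside [4, 9.5]); the r=6.5 cylinder at (12, 1) gives a regular 12-gon of circumradius 6.5 (constant along its height) (area = (12/2)·6.500²·sin(360°/12) = 126.75 mm²); After the difference (first − rest): starting from the 16.5×14.5 cube (239.25 mm²), the r=6.5 cylinder at (12, 1) partially overlaps it — only the 68.52 mm² overlap (of its 126.75 mm²) is removed, clipping the outline — area = 170.73 mm². So its area = 170.73 mm². Layer 30 is larger (170.73 vs 63.17 mm²).

layer 30 (z = 3 mm)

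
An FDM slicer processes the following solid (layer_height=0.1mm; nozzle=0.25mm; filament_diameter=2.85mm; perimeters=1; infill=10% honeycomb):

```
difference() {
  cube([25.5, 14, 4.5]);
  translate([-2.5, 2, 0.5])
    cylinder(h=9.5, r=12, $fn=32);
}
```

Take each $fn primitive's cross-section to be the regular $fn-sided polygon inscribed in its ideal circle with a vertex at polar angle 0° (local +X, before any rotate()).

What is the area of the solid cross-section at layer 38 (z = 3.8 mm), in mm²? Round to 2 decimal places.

At z = 3.8 mm: the cube is present — its section is the full 25.5×14 rectangle (area 357.00 mm²); the r=12 cylinder at (-2.5, 2) gives a regular 32-gon of circumradius 12 (constant along its height) (area = (32/2)·12.000²·sin(360°/32) = 449.49 mm²); After the difference (first − rest): starting from the 25.5×14 cube (357.00 mm²), the r=12 cylinder at (-2.5, 2) partially overlaps it — only the 101.49 mm² overlap (of its 449.49 mm²) is removed, clipping the outline — area = 255.51 mm². Overall, the cross-section is a single solid region. Net area = 255.51 mm².

255.51 mm²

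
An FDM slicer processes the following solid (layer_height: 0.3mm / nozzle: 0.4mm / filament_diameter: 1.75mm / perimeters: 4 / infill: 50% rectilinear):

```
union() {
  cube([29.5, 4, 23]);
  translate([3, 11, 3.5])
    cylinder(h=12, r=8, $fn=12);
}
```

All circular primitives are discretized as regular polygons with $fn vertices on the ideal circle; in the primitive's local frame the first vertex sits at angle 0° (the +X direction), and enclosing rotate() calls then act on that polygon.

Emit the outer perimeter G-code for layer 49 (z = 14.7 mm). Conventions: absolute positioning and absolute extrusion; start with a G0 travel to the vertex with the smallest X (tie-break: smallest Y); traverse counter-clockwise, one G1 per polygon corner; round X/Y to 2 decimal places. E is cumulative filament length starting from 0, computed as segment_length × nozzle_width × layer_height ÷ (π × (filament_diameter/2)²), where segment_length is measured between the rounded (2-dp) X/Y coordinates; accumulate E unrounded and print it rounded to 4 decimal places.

At z = 14.7 mm: the 29.5×4 cube contributes its full rectangle; the r=8 cylinder at (3, 11) gives a regular 12-gon of circumradius 8 (constant along its height); Merging all regions: the regions partially overlap (shared area 3.66 mm²), so overlapping operands fuse into one piece — 1 connected region. The outline is a single polygon with 16 vertices. Extrusion per mm of travel: 0.4 × 0.3 / (π × 0.875²) = 0.049890. Accumulating E over each segment gives final E = 5.1289.

G0 X-5.00 Y11.00 Z14.70
G1 X-3.93 Y7.00 E0.2066
G1 X-1.00 Y4.07 E0.4133
G1 X0.00 Y3.80 E0.4650
G1 X0.00 Y0.00 E0.6546
G1 X29.50 Y0.00 E2.1263
G1 X29.50 Y4.00 E2.3259
G1 X6.73 Y4.00 E3.4619
G1 X7.00 Y4.07 E3.4758
G1 X9.93 Y7.00 E3.6825
G1 X11.00 Y11.00 E3.8891
G1 X9.93 Y15.00 E4.0957
G1 X7.00 Y17.93 E4.3024
G1 X3.00 Y19.00 E4.5090
G1 X-1.00 Y17.93 E4.7156
G1 X-3.93 Y15.00 E4.9223
G1 X-5.00 Y11.00 E5.1289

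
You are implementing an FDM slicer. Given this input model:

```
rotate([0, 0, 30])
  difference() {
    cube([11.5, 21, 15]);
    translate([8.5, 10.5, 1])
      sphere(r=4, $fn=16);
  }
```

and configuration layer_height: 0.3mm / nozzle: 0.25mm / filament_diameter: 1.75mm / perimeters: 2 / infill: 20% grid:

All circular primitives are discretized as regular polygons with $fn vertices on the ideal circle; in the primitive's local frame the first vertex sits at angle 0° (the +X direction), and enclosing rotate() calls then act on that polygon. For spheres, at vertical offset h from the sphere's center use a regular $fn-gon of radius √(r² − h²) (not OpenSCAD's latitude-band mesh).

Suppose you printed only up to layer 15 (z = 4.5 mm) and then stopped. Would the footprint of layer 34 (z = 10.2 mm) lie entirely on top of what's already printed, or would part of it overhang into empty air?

Compare the two slices. At z = 4.5: the cube is present — its section is the full 11.5×21 rectangle (area 241.50 mm²); the r=4 sphere at (8.5, 10.5) slices to a regular 16-gon of circumradius 1.936 (√(r²−h²) with h=3.5 from center) (area = (16/2)·1.936²·sin(360°/16) = 11.48 mm²); Subtracting the remaining from the first: starting from the 11.5×21 cube (241.50 mm²), the r=4 sphere at (8.5, 10.5) lies wholly inside it (removes its full 11.48 mm² and its 12.09 mm outline becomes a hole wall) — area = 230.02 mm²; (whole slice rotated 30° about Z — lengths, areas and connectivity unchanged). At z = 10.2: the cube (footprint 11.5×21) is included at this height (area 241.50 mm²); the sphere at (8.5, 10.5) is not intersected at this z (|z−center|=9.200 > r=4); Subtracting the remaining from the first: none of the subtracted shapes is present at this height, so the 11.5×21 cube is unchanged — area = 241.50 mm²; (rotated 30° about Z; rotation is an isometry so areas/perimeters/island counts are preserved). Checking containment: at z = 10.2 the cross-section extends beyond the z = 4.5 cross-section by about 11.48 mm².

part overhangs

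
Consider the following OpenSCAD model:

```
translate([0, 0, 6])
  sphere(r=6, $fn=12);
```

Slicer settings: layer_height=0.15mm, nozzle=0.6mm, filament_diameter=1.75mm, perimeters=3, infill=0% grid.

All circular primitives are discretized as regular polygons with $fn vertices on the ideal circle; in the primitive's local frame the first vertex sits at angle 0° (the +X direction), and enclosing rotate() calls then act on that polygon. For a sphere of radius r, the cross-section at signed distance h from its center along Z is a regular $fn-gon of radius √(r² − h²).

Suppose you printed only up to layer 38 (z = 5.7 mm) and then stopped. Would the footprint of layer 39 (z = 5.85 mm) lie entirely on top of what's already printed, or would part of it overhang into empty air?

entirely on top

Compare the two slices. At z = 5.7: the r=6 sphere contributes a regular 12-gon of circumradius √(6²−0.3²) = 5.992 (area = (12/2)·5.992²·sin(360°/12) = 107.73 mm²). At z = 5.85: the sphere: section is a regular 12-gon, circumradius = √(r²−h²) = √(6²−0.15²) = 5.998 (area = (12/2)·5.998²·sin(360°/12) = 107.93 mm²). Checking containment: the cross-section at z = 5.85 is a subset of the cross-section at z = 5.7.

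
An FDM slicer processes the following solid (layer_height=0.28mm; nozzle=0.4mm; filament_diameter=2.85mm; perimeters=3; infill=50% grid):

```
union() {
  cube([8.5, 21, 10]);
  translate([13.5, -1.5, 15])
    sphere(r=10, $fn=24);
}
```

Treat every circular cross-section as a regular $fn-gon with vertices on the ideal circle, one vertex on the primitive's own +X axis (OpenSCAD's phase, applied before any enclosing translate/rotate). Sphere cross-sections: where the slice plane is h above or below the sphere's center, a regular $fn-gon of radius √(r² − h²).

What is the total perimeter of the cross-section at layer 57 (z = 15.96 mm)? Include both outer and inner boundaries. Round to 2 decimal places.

62.36 mm

At z = 15.96 mm: the cube is not intersected at this z (z outside [0, 10]); the sphere at (13.5, -1.5): section is a regular 24-gon, circumradius = √(r²−h²) = √(10²−0.96²) = 9.954 (perimeter = 2·24·9.954·sin(180°/24) = 62.36 mm); Taking the union: only the r=10 sphere at (13.5, -1.5) is present, so the union is just that shape — boundary = 62.36 mm. Overall, the cross-section is a single solid region. Total boundary length (outer) = 62.36 mm.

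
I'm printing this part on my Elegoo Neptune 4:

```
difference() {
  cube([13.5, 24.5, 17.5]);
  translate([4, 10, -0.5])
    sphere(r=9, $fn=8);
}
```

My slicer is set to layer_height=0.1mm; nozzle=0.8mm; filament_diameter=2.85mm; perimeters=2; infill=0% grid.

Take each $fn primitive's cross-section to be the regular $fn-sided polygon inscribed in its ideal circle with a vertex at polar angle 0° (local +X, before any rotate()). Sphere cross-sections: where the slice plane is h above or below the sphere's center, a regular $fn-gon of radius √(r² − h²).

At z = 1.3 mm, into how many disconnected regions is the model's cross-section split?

1

At z = 1.3 mm: the cube (footprint 13.5×24.5) is included at this height; the sphere at (4, 10): section is a regular 8-gon, circumradius = √(r²−h²) = √(9²−1.8²) = 8.818; Taking the first minus the rest: starting from the 13.5×24.5 cube, the r=9 sphere at (4, 10) partially overlaps it — only the 173.89 mm² overlap (of its 219.94 mm²) is removed, clipping the outline — 1 connected region. The result has 1 disconnected region.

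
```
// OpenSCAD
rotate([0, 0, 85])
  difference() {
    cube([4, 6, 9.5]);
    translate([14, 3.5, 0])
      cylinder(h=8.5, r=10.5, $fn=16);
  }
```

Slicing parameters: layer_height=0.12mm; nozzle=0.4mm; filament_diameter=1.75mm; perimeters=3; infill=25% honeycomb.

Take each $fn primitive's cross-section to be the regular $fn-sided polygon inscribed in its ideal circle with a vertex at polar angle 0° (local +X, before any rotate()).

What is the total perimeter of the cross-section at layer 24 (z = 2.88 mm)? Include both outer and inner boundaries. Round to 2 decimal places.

At z = 2.88 mm: the cube is present — its section is the full 4×6 rectangle (perimeter 20.00 mm); the cylinder at (14, 3.5): section is a regular 16-gon, circumradius r=10.5 (perimeter = 2·16·10.500·sin(180°/16) = 65.55 mm); After the difference (first − rest): starting from the 4×6 cube, the r=10.5 cylinder at (14, 3.5) partially overlaps it — only the 1.26 mm² overlap (of its 337.53 mm²) is removed, clipping the outline — boundary = 20.10 mm; (rotated 85° about Z; rotation is an isometry so areas/perimeters/island counts are preserved). Overall, the cross-section is a single solid region. Total boundary length (outer) = 20.10 mm.

20.10 mm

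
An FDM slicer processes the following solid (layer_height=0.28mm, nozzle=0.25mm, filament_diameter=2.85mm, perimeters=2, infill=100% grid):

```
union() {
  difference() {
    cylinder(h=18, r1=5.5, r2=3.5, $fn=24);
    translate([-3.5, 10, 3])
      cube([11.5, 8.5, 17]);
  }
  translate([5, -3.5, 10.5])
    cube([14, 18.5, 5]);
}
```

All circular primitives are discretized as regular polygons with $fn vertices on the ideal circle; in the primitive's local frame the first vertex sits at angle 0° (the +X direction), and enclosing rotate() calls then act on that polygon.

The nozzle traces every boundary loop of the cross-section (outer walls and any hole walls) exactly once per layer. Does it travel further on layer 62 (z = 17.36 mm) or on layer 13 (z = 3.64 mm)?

layer 13 (z = 3.64 mm)

Layer 62 (z = 17.36): the cone contributes a regular 24-gon of circumradius 3.571 (interpolated between r1=5.5 and r2=3.5 at t=0.964) (perimeter = 2·24·3.571·sin(180°/24) = 22.37 mm); the 11.5×8.5 cube at (-3.5, 10) contributes its full rectangle (perimeter 40.00 mm); After the difference (first − rest): starting from the cone, the 11.5×8.5 cube at (-3.5, 10) misses the remaining region (no effect) — boundary = 22.37 mm; the cube at (5, -3.5) does not reach this height (z outside [10.5, 15.5]); Combining (union): only that combined region is present, so the union is just that shape — boundary = 22.37 mm. So its perimeter = 22.37 mm. Layer 13 (z = 3.64): the cone contributes a regular 24-gon of circumradius 5.096 (interpolated between r1=5.5 and r2=3.5 at t=0.202) (perimeter = 2·24·5.096·sin(180°/24) = 31.92 mm); the cube at (-3.5, 10) is present — its section is the full 11.5×8.5 rectangle (perimeter 40.00 mm); Taking the first minus the rest: starting from the cone, the 11.5×8.5 cube at (-3.5, 10) misses the remaining region (no effect) — boundary = 31.92 mm; the cube at (5, -3.5) is not intersected at this z (z outside [10.5, 15.5]); Combining (union): only that combined region is present, so the union is just that shape — boundary = 31.92 mm. So its perimeter = 31.92 mm. Layer 13 is larger (31.92 vs 22.37 mm).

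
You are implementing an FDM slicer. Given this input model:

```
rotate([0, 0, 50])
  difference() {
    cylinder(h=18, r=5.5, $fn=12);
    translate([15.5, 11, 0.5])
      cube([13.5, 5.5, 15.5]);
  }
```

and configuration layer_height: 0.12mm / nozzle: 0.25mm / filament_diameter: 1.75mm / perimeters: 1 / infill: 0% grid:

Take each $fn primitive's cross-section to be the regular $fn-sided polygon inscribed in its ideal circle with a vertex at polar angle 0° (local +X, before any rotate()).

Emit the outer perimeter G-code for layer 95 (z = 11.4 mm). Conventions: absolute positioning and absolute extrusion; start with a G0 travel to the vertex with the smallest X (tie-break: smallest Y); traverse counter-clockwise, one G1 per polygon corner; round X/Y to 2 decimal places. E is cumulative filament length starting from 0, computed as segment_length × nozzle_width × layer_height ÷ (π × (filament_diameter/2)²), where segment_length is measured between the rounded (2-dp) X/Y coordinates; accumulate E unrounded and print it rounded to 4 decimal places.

G0 X-5.42 Y0.96 Z11.40
G1 X-5.17 Y-1.88 E0.0356
G1 X-3.54 Y-4.21 E0.0710
G1 X-0.96 Y-5.42 E0.1066
G1 X1.88 Y-5.17 E0.1421
G1 X4.21 Y-3.54 E0.1776
G1 X5.42 Y-0.96 E0.2131
G1 X5.17 Y1.88 E0.2487
G1 X3.54 Y4.21 E0.2842
G1 X0.96 Y5.42 E0.3197
G1 X-1.88 Y5.17 E0.3553
G1 X-4.21 Y3.54 E0.3907
G1 X-5.42 Y0.96 E0.4263

At z = 11.4 mm: the r=5.5 cylinder contributes a regular 12-gon of circumradius 5.5; the cube at (15.5, 11) is present — its section is the full 13.5×5.5 rectangle; Subtracting the remaining from the first: starting from the r=5.5 cylinder, the 13.5×5.5 cube at (15.5, 11) misses the remaining region (no effect) — 1 connected region; (rotated 50° about Z; rotation is an isometry so areas/perimeters/island counts are preserved). The outline is a single polygon with 12 vertices. Extrusion per mm of travel: 0.25 × 0.12 / (π × 0.875²) = 0.012473. Accumulating E over each segment gives final E = 0.4263.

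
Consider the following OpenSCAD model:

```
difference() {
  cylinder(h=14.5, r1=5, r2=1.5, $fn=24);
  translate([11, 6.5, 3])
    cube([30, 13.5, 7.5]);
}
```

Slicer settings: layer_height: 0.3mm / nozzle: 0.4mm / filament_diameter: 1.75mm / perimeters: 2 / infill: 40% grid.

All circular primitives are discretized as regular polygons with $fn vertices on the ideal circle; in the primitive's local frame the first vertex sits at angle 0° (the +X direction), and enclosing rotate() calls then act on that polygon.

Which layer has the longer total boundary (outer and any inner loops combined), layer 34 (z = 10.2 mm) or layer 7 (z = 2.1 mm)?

Layer 34 (z = 10.2): the cone: at t=0.703 of its height the radius interpolates to r₁+(r₂−r₁)t = 2.538, giving a regular 24-gon of that circumradius (perimeter = 2·24·2.538·sin(180°/24) = 15.90 mm); the cube at (11, 6.5) (footprint 30×13.5) is included at this height (perimeter 87.00 mm); Taking the first minus the rest: starting from the cone, the 30×13.5 cube at (11, 6.5) misses the remaining region (no effect) — boundary = 15.90 mm. So its perimeter = 15.90 mm. Layer 7 (z = 2.1): the cone (r1=5→r2=1.5) has section circumradius 4.493 here — a regular 24-gon (perimeter = 2·24·4.493·sin(180°/24) = 28.15 mm); the cube at (11, 6.5) is not intersected at this z (z outside [3, 10.5]); Subtracting the remaining from the first: none of the subtracted shapes is present at this height, so the cone is unchanged — boundary = 28.15 mm. So its perimeter = 28.15 mm. Layer 7 is larger (28.15 vs 15.90 mm).

layer 7 (z = 2.1 mm)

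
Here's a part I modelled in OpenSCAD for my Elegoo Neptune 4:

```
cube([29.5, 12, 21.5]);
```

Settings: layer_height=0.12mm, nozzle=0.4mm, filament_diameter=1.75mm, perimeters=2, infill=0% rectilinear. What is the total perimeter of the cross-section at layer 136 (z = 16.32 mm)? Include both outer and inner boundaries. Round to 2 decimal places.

At z = 16.32 mm: the cube (footprint 29.5×12) is included at this height (perimeter 83.00 mm). Overall, the cross-section is a single solid region. Total boundary length (outer) = 83.00 mm.

83.00 mm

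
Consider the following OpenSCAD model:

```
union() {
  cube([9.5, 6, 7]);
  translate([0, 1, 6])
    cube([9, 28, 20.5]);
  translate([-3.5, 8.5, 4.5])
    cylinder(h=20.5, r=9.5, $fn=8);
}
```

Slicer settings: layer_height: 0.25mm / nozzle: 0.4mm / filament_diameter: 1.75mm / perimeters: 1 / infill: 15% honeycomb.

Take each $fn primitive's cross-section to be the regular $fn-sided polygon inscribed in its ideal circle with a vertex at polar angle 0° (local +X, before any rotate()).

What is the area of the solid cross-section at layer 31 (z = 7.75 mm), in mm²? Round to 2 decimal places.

441.42 mm²

At z = 7.75 mm: the cube is not intersected at this z (z outside [0, 7]); the 9×28 cube at (0, 1) contributes its full rectangle (area 252.00 mm²); the r=9.5 cylinder at (-3.5, 8.5) contributes a regular 8-gon of circumradius 9.5 (area = (8/2)·9.500²·sin(360°/8) = 255.27 mm²); Combining (union): the regions partially overlap — summed areas 507.27 mm² minus the doubly-counted overlap 65.84 mm² gives 441.42 mm² — area = 441.42 mm². Overall, the cross-section is a single solid region. Net area = 441.42 mm².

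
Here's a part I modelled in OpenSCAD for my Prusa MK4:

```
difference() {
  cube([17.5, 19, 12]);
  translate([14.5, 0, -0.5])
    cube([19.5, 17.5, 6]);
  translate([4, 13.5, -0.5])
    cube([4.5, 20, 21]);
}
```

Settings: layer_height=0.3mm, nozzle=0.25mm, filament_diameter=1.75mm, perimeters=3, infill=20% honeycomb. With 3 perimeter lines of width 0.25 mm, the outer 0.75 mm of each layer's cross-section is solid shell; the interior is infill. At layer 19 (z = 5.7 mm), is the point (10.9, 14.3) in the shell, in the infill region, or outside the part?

At z = 5.7 mm: the cube is present — its section is the full 17.5×19 rectangle; the cube at (14.5, 0) is absent (z outside [-0.5, 5.5]); the cube at (4, 13.5) (footprint 4.5×20) is included at this height; After the difference (first − rest): starting from the 17.5×19 cube, the 4.5×20 cube at (4, 13.5) partially overlaps it — only the 24.75 mm² overlap (of its 90.00 mm²) is removed, clipping the outline — 1 connected region. Overall, the cross-section is a single solid region. The nearest boundary edge runs (8.50, 13.50)→(8.50, 19.00); distance from the point to it = 2.40 mm. The point is inside the cross-section and 2.40 mm from the nearest boundary — more than the 0.75 mm shell width (3 × 0.25), so it's in the infill interior.

infill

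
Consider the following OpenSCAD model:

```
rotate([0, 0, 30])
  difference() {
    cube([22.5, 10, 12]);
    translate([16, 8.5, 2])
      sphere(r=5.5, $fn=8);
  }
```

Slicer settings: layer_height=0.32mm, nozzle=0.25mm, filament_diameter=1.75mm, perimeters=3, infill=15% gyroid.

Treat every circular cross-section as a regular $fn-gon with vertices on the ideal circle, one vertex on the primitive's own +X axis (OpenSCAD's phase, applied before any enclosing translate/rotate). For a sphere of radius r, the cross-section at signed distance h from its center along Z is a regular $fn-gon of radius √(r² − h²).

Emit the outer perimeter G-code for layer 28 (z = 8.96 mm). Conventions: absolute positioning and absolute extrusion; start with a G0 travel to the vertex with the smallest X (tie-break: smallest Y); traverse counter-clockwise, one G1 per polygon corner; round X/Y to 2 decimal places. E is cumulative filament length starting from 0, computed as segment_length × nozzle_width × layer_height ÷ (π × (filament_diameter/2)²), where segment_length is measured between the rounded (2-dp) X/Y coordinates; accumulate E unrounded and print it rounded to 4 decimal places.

G0 X-5.00 Y8.66 Z8.96
G1 X0.00 Y0.00 E0.3326
G1 X19.49 Y11.25 E1.0811
G1 X14.49 Y19.91 E1.4137
G1 X-5.00 Y8.66 E2.1621

At z = 8.96 mm: the cube (footprint 22.5×10) is included at this height; the sphere at (16, 8.5) does not reach this height (|z−center|=6.960 > r=5.5); Taking the first minus the rest: none of the subtracted shapes is present at this height, so the 22.5×10 cube is unchanged — 1 connected region; (whole slice rotated 30° about Z — lengths, areas and connectivity unchanged). The outline is a single polygon with 4 vertices. Extrusion per mm of travel: 0.25 × 0.32 / (π × 0.875²) = 0.033260. Accumulating E over each segment gives final E = 2.1621.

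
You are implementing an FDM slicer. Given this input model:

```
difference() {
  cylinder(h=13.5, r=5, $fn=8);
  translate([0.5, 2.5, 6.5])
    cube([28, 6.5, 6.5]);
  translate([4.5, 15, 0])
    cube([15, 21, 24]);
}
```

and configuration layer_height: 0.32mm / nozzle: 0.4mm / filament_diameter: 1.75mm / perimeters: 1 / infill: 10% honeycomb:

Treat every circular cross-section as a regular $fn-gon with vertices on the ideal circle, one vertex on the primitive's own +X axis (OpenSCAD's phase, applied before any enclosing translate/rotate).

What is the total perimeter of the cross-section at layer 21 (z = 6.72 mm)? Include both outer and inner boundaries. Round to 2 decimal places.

At z = 6.72 mm: the r=5 cylinder gives a regular 8-gon of circumradius 5 (constant along its height) (perimeter = 2·8·5.000·sin(180°/8) = 30.61 mm); the cube at (0.5, 2.5) is present — its section is the full 28×6.5 rectangle (perimeter 69.00 mm); the cube at (4.5, 15) is present — its section is the full 15×21 rectangle (perimeter 72.00 mm); After the difference (first − rest): starting from the r=5 cylinder, the 28×6.5 cube at (0.5, 2.5) partially overlaps it — only the 5.27 mm² overlap (of its 182.00 mm²) is removed, clipping the outline; the 15×21 cube at (4.5, 15) misses the remaining region (no effect) — boundary = 31.97 mm. Overall, the cross-section is a single solid region. Total boundary length (outer) = 31.97 mm.

31.97 mm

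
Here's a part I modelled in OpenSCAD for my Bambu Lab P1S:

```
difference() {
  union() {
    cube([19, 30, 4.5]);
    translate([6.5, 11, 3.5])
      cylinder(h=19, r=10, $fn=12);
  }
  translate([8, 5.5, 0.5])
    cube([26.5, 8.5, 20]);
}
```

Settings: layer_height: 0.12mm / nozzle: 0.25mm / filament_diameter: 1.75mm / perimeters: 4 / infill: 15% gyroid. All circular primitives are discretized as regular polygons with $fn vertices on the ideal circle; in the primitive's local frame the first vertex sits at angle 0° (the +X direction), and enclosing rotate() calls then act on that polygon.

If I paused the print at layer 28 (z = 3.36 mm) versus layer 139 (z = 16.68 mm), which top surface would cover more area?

Layer 28 (z = 3.36): the cube is present — its section is the full 19×30 rectangle (area 570.00 mm²); the cylinder at (6.5, 11) is absent (z outside [3.5, 22.5]); Taking the union: only the 19×30 cube is present, so the union is just that shape — area = 570.00 mm²; the cube at (8, 5.5) (footprint 26.5×8.5) is included at this height (area 225.25 mm²); Taking the first minus the rest: starting from that combined region (570.00 mm²), the 26.5×8.5 cube at (8, 5.5) partially overlaps it — only the 93.50 mm² overlap (of its 225.25 mm²) is removed, clipping the outline — area = 476.50 mm². So its area = 476.50 mm². Layer 139 (z = 16.68): the cube is not intersected at this z (z outside [0, 4.5]); the r=10 cylinder at (6.5, 11) contributes a regular 12-gon of circumradius 10 (area = (12/2)·10.000²·sin(360°/12) = 300.00 mm²); Combining (union): only the r=10 cylinder at (6.5, 11) is present, so the union is just that shape — area = 300.00 mm²; the cube at (8, 5.5) is present — its section is the full 26.5×8.5 rectangle (area 225.25 mm²); Subtracting the remaining from the first: starting from the result so far (300.00 mm²), the 26.5×8.5 cube at (8, 5.5) partially overlaps it — only the 66.90 mm² overlap (of its 225.25 mm²) is removed, clipping the outline — area = 233.10 mm². So its area = 233.10 mm². Layer 28 is larger (476.50 vs 233.10 mm²).

layer 28 (z = 3.36 mm)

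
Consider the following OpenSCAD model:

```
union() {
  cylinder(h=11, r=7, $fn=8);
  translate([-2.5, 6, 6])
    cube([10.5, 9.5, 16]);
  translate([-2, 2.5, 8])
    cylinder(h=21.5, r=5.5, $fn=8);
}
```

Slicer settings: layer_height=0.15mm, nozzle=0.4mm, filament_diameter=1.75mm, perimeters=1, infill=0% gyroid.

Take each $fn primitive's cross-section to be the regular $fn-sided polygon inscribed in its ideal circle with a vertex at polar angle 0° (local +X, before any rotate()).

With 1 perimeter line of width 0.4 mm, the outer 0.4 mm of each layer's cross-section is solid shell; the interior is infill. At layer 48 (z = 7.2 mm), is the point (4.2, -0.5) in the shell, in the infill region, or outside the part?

infill

At z = 7.2 mm: the r=7 cylinder contributes a regular 8-gon of circumradius 7; the cube at (-2.5, 6) (footprint 10.5×9.5) is included at this height; the cylinder at (-2, 2.5) does not reach this height (z outside [8, 29.5]); Combining (union): the regions partially overlap (shared area 2.41 mm²), so overlapping operands fuse into one piece — 1 connected region. Overall, the cross-section is a single solid region. The nearest boundary edge runs (7.00, 0.00)→(4.95, -4.95); distance from the point to it = 2.40 mm. The point is inside the cross-section and 2.40 mm from the nearest boundary — more than the 0.4 mm shell width (1 × 0.4), so it's in the infill interior.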